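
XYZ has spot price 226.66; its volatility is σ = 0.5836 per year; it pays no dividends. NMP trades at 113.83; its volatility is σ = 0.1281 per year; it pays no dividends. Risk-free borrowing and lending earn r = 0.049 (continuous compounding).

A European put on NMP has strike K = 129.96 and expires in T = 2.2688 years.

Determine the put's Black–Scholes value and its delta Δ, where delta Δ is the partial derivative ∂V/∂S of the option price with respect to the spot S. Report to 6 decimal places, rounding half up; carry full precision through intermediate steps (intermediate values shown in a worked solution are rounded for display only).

price = 10.125108
Δ = -0.505653

σ√T = 0.1281·√2.2688 = 0.192951
d₁ = (ln(S/K) + (r+σ²/2)T) / (σ√T) = (ln(113.83/129.96) + (0.049+0.1281²/2)·2.2688) / 0.192951 = (-0.132521 + 0.129786) / 0.192951 = -0.014171
d₂ = d₁ − σ√T = -0.014171 − 0.192951 = -0.207122
e^{−rT} = 0.894786
N(−d₁) = 0.505653,  N(−d₂) = 0.582043
Put price V = K·e^{−rT}·N(−d₂) − S·N(−d₁) = 67.683622 − 57.558514 = 10.125108
Δ = −N(−d₁) = -0.505653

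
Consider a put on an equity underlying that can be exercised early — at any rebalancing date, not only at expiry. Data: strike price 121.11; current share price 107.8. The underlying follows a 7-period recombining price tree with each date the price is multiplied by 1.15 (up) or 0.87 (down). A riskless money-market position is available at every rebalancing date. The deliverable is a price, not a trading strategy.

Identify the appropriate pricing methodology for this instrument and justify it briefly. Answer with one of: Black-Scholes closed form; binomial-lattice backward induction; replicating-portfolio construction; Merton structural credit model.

framework: binomial-lattice backward induction

Key observation: the exercise right at every one of the 7 steps is what matters: each node needs max(121.11 − S, continuation), which only the stepwise tree valuation starting from spot 107.8 delivers.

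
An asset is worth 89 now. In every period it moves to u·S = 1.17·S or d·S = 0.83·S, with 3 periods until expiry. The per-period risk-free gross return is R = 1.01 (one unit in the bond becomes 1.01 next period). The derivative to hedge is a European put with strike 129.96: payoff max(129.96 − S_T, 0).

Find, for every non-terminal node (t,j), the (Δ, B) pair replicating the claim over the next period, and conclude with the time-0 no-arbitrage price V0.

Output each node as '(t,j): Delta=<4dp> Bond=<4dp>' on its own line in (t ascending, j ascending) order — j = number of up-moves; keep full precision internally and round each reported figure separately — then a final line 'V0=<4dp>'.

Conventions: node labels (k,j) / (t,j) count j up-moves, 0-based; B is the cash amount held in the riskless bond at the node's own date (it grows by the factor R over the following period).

Since d<R<u, set p* = (R−d)/(u−d) = 0.5294; price each node as the discounted p*-expectation of its children.
At maturity the claim pays: V(3,0)=79.0710, V(3,1)=58.2248, V(3,2)=28.8394, V(3,3)=0.0000
  t=2,j=0: stock 61.3121 → up 71.7352 (V=58.2248), down 50.8890 (V=79.0710). Price 67.3612; hedge Δ=-1.0000, bond B=128.6733.
  t=2,j=1: stock 86.4279 → up 101.1206 (V=28.8394), down 71.7352 (V=58.2248). Price 42.2454; hedge Δ=-1.0000, bond B=128.6733.
  t=2,j=2: stock 121.8321 → up 142.5436 (V=0.0000), down 101.1206 (V=28.8394). Price 13.4371; hedge Δ=-0.6962, bond B=98.2587.
  t=1,j=0: stock 73.8700 → up 86.4279 (V=42.2454), down 61.3121 (V=67.3612). Price 53.5293; hedge Δ=-1.0000, bond B=127.3993.
  t=1,j=1: stock 104.1300 → up 121.8321 (V=13.4371), down 86.4279 (V=42.2454). Price 26.7267; hedge Δ=-0.8137, bond B=111.4569.
  t=0,j=0: stock 89.0000 → up 104.1300 (V=26.7267), down 73.8700 (V=53.5293). Price 38.9502; hedge Δ=-0.8857, bond B=117.7814.
Sanity check at the root: Δ(0,0)·S0 + B(0,0) reproduces V0 = 38.9502.

(0,0): Delta=-0.8857 Bond=117.7814
(1,0): Delta=-1.0000 Bond=127.3993
(1,1): Delta=-0.8137 Bond=111.4569
(2,0): Delta=-1.0000 Bond=128.6733
(2,1): Delta=-1.0000 Bond=128.6733
(2,2): Delta=-0.6962 Bond=98.2587
V0=38.9502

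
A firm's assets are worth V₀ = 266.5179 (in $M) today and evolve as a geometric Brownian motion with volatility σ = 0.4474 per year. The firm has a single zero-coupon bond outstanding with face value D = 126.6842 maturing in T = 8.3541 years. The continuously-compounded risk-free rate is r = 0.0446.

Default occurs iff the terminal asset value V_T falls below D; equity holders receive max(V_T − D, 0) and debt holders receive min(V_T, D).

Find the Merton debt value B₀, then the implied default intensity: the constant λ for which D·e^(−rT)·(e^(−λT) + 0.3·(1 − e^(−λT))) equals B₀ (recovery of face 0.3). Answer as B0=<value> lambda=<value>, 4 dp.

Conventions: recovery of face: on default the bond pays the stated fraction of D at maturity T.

Work the structural quantities from V₀ = 266.5179 against face 126.6842:
d₁ = [ln(V₀/D) + (r + σ²/2)T] / (σ√T)
   = [ln(266.5179/126.6842) + (0.0446 + 0.5·0.4474²)·8.3541] / (0.4474·√8.3541)
   = [0.743744 + 1.208699] / 1.293141 = 1.509846
d₂ = d₁ − σ√T = 1.509846 − 1.293141 = 0.216705
N(d₁) = 0.934459,  N(d₂) = 0.585781,  e^(−rT) = 0.688946
E₀ = V₀·N(d₁) − D·e^(−rT)·N(d₂)
   = 266.5179·0.934459 − 126.6842·0.688946·0.585781 = 197.923853
B₀ = V₀ − E₀ = 266.5179 − 197.923853 = 68.594047
e^(−λT) = (B₀·e^(rT)/D − 0.3)/(1 − 0.3) = (68.5940·1.451493/126.6842 − 0.3)/0.7 = 0.69417235
λ = −ln(0.69417235)/8.3541 = 0.043695

B0=68.5940 lambda=0.0437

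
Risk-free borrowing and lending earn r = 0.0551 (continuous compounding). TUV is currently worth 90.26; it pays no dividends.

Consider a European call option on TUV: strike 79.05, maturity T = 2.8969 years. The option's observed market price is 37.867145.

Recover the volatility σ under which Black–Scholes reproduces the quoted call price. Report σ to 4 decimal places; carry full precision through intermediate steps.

At σ = 0.4790 the Black–Scholes value reproduces the quote:
σ√T = 0.479·√2.8969 = 0.815272
d₁ = (ln(S/K) + (r+σ²/2)T) / (σ√T) = (ln(90.26/79.05) + (0.0551+0.479²/2)·2.8969) / 0.815272 = (0.132614 + 0.491953) / 0.815272 = 0.766084
d₂ = d₁ − σ√T = 0.766084 − 0.815272 = -0.049187
e^{−rT} = 0.852468
N(d₁) = 0.778187,  N(d₂) = 0.480385
V = S·N(d₁) − K·e^{−rT}·N(d₂) = 70.239157 − 32.372011 = 37.867145 (the quoted price), and the Black–Scholes price is strictly increasing in σ, so σ is unique

sigma = 0.4790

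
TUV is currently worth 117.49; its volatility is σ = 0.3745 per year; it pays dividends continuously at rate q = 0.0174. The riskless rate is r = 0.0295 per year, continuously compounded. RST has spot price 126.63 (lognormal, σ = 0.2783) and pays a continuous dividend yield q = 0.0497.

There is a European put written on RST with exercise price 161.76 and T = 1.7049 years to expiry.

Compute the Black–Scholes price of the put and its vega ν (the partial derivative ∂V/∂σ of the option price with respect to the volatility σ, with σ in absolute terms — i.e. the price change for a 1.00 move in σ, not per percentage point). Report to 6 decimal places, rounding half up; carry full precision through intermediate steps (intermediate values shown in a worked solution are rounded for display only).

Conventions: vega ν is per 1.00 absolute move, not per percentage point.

σ√T = 0.2783·√1.7049 = 0.363381
d₁ = (ln(S/K) + (r−q+σ²/2)T) / (σ√T) = (ln(126.63/161.76) + (0.0295−0.0497+0.2783²/2)·1.7049) / 0.363381 = (-0.244844 + 0.031584) / 0.363381 = -0.586877
d₂ = d₁ − σ√T = -0.586877 − 0.363381 = -0.950259
e^{−rT} = 0.950949
e^{−qT} = 0.918757
N(−d₁) = 0.721357,  N(−d₂) = 0.829010
Put price V = K·e^{−rT}·N(−d₂) − S·e^{−qT}·N(−d₁) = 127.522860 − 83.924259 = 43.598600
φ(d₁) = (1/√(2π))·e^{−d₁²/2} = 0.335830
ν = S·e^{−qT}·φ(d₁)·√T = 51.015940

price = 43.598600
ν = 51.015940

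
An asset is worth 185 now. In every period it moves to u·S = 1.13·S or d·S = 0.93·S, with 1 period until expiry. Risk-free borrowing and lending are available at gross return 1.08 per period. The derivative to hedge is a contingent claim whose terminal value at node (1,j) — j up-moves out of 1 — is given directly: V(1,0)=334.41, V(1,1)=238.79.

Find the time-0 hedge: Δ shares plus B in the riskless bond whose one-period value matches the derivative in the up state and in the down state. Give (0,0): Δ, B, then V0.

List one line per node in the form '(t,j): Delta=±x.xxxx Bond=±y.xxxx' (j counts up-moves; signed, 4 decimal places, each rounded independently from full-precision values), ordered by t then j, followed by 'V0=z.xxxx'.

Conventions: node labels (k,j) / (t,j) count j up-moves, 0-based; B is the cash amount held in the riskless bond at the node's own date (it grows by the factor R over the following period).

(0,0): Delta=-2.5843 Bond=721.3361
V0=243.2361

The replicating-portfolio and risk-neutral prices coincide; use p* = (1.08−0.93)/(1.13−0.93) = 0.7500 for the latter.
Payoffs at expiry: V(1,0)=334.4100, V(1,1)=238.7900
  t=0,j=0: stock 185.0000 → up 209.0500 (V=238.7900), down 172.0500 (V=334.4100). Price 243.2361; hedge Δ=-2.5843, bond B=721.3361.
Check: Δ(0,0)·S0 + B(0,0) = 243.2361 = V0.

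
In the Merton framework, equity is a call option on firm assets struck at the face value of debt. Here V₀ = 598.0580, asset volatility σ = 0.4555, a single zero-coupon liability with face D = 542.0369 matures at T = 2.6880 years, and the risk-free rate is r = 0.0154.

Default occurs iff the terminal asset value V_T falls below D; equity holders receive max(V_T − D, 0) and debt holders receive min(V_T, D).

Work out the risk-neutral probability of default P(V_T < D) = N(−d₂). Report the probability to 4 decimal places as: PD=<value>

PD=0.5739

With assets at 598.0580 and a single debt payment of 542.0369 at 2.6880 years:
d₁ = [ln(V₀/D) + (r + σ²/2)T] / (σ√T)
   = [ln(598.0580/542.0369) + (0.0154 + 0.5·0.4555²)·2.6880] / (0.4555·√2.6880)
   = [0.098354 + 0.320249] / 0.746798 = 0.560530
d₂ = d₁ − σ√T = 0.560530 − 0.746798 = -0.186268
risk-neutral PD = N(−d₂) = N(0.186268) = 0.573883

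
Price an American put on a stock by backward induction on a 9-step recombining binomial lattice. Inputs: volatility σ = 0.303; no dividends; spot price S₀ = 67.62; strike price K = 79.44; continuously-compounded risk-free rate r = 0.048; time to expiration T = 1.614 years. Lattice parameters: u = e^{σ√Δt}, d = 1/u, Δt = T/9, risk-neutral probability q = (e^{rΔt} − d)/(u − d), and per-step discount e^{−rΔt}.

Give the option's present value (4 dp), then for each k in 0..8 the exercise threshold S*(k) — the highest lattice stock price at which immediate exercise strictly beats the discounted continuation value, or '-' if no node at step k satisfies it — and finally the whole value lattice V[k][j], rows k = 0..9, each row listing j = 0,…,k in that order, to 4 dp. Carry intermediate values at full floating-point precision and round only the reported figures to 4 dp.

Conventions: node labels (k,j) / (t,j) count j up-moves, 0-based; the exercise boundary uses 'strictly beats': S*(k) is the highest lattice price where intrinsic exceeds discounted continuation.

Δt=0.17933  u=1.13691  d=0.87958  q=0.50156  discount=0.99143
step 9 (expiry): payoffs max(K−S,0) = 58.1321 51.8981 43.8404 33.4252 19.9630 2.5622 0.0000 0.0000 0.0000 0.0000
step 8: (k=8,j=0): S=24.2252, K−S=55.2148, hold=54.5339 ⇒ V=55.2148 exercise | (k=8,j=1): S=31.3126, K−S=48.1274, hold=47.4465 ⇒ V=48.1274 exercise | (k=8,j=2): S=40.4736, K−S=38.9664, hold=38.2856 ⇒ V=38.9664 exercise | (k=8,j=3): S=52.3146, K−S=27.1254, hold=26.4445 ⇒ V=27.1254 exercise | (k=8,j=4): S=67.6200, K−S=11.8200, hold=11.1391 ⇒ V=11.8200 exercise | (k=8,j=5): S=87.4031, K−S=0.0000, hold=1.2661 ⇒ V=1.2661 continue | (k=8,j=6): S=112.9741, K−S=0.0000, hold=0.0000 ⇒ V=0.0000 continue | (k=8,j=7): S=146.0262, K−S=0.0000, hold=0.0000 ⇒ V=0.0000 continue | (k=8,j=8): S=188.7482, K−S=0.0000, hold=0.0000 ⇒ V=0.0000 continue  boundary S*=67.6200
step 7: (k=7,j=0): S=27.5419, K−S=51.8981, hold=51.2172 ⇒ V=51.8981 exercise | (k=7,j=1): S=35.5996, K−S=43.8404, hold=43.1595 ⇒ V=43.8404 exercise | (k=7,j=2): S=46.0148, K−S=33.4252, hold=32.7443 ⇒ V=33.4252 exercise | (k=7,j=3): S=59.4770, K−S=19.9630, hold=19.2821 ⇒ V=19.9630 exercise | (k=7,j=4): S=76.8778, K−S=2.5622, hold=6.4707 ⇒ V=6.4707 continue | (k=7,j=5): S=99.3695, K−S=0.0000, hold=0.6257 ⇒ V=0.6257 continue | (k=7,j=6): S=128.4414, K−S=0.0000, hold=0.0000 ⇒ V=0.0000 continue | (k=7,j=7): S=166.0186, K−S=0.0000, hold=0.0000 ⇒ V=0.0000 continue  boundary S*=59.4770
step 6: (k=6,j=0): S=31.3126, K−S=48.1274, hold=47.4465 ⇒ V=48.1274 exercise | (k=6,j=1): S=40.4736, K−S=38.9664, hold=38.2856 ⇒ V=38.9664 exercise | (k=6,j=2): S=52.3146, K−S=27.1254, hold=26.4445 ⇒ V=27.1254 exercise | (k=6,j=3): S=67.6200, K−S=11.8200, hold=13.0827 ⇒ V=13.0827 continue | (k=6,j=4): S=87.4031, K−S=0.0000, hold=3.5087 ⇒ V=3.5087 continue | (k=6,j=5): S=112.9741, K−S=0.0000, hold=0.3092 ⇒ V=0.3092 continue | (k=6,j=6): S=146.0262, K−S=0.0000, hold=0.0000 ⇒ V=0.0000 continue  boundary S*=52.3146
step 5: (k=5,j=0): S=35.5996, K−S=43.8404, hold=43.1595 ⇒ V=43.8404 exercise | (k=5,j=1): S=46.0148, K−S=33.4252, hold=32.7443 ⇒ V=33.4252 exercise | (k=5,j=2): S=59.4770, K−S=19.9630, hold=19.9100 ⇒ V=19.9630 exercise | (k=5,j=3): S=76.8778, K−S=2.5622, hold=8.2098 ⇒ V=8.2098 continue | (k=5,j=4): S=99.3695, K−S=0.0000, hold=1.8876 ⇒ V=1.8876 continue | (k=5,j=5): S=128.4414, K−S=0.0000, hold=0.1528 ⇒ V=0.1528 continue  boundary S*=59.4770
step 4: (k=4,j=0): S=40.4736, K−S=38.9664, hold=38.2856 ⇒ V=38.9664 exercise | (k=4,j=1): S=52.3146, K−S=27.1254, hold=26.4445 ⇒ V=27.1254 exercise | (k=4,j=2): S=67.6200, K−S=11.8200, hold=13.9475 ⇒ V=13.9475 continue | (k=4,j=3): S=87.4031, K−S=0.0000, hold=4.9956 ⇒ V=4.9956 continue | (k=4,j=4): S=112.9741, K−S=0.0000, hold=1.0088 ⇒ V=1.0088 continue  boundary S*=52.3146
step 3: (k=3,j=0): S=46.0148, K−S=33.4252, hold=32.7443 ⇒ V=33.4252 exercise | (k=3,j=1): S=59.4770, K−S=19.9630, hold=20.3400 ⇒ V=20.3400 continue | (k=3,j=2): S=76.8778, K−S=2.5622, hold=9.3765 ⇒ V=9.3765 continue | (k=3,j=3): S=99.3695, K−S=0.0000, hold=2.9703 ⇒ V=2.9703 continue  boundary S*=46.0148
step 2: (k=2,j=0): S=52.3146, K−S=27.1254, hold=26.6319 ⇒ V=27.1254 exercise | (k=2,j=1): S=67.6200, K−S=11.8200, hold=14.7139 ⇒ V=14.7139 continue | (k=2,j=2): S=87.4031, K−S=0.0000, hold=6.1106 ⇒ V=6.1106 continue  boundary S*=52.3146
step 1: (k=1,j=0): S=59.4770, K−S=19.9630, hold=20.7211 ⇒ V=20.7211 continue | (k=1,j=1): S=76.8778, K−S=2.5622, hold=10.3097 ⇒ V=10.3097 continue  boundary S*=-
step 0: (k=0,j=0): S=67.6200, K−S=11.8200, hold=15.3663 ⇒ V=15.3663 continue  boundary S*=-

price = 15.3663
boundary = - - 52.3146 46.0148 52.3146 59.4770 52.3146 59.4770 67.6200
tree:
15.3663
20.7211 10.3097
27.1254 14.7139 6.1106
33.4252 20.3400 9.3765 2.9703
38.9664 27.1254 13.9475 4.9956 1.0088
43.8404 33.4252 19.9630 8.2098 1.8876 0.1528
48.1274 38.9664 27.1254 13.0827 3.5087 0.3092 0.0000
51.8981 43.8404 33.4252 19.9630 6.4707 0.6257 0.0000 0.0000
55.2148 48.1274 38.9664 27.1254 11.8200 1.2661 0.0000 0.0000 0.0000
58.1321 51.8981 43.8404 33.4252 19.9630 2.5622 0.0000 0.0000 0.0000 0.0000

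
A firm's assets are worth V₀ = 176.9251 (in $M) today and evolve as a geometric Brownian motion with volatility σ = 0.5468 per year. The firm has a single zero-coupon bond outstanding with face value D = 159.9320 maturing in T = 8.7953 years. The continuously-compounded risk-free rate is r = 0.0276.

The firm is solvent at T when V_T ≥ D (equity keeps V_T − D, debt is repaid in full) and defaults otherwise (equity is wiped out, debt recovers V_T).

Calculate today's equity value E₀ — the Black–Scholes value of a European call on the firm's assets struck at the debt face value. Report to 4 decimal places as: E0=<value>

With assets at 176.9251 and a single debt payment of 159.9320 at 8.7953 years:
d₁ = [ln(V₀/D) + (r + σ²/2)T] / (σ√T)
   = [ln(176.9251/159.9320) + (0.0276 + 0.5·0.5468²)·8.7953] / (0.5468·√8.7953)
   = [0.100978 + 1.557605] / 1.621638 = 1.022782
d₂ = d₁ − σ√T = 1.022782 − 1.621638 = -0.598855
N(d₁) = 0.846795,  N(d₂) = 0.274635,  e^(−rT) = 0.784467
E₀ = V₀·N(d₁) − D·e^(−rT)·N(d₂)
   = 176.9251·0.846795 − 159.9320·0.784467·0.274635 = 115.363162

E0=115.3632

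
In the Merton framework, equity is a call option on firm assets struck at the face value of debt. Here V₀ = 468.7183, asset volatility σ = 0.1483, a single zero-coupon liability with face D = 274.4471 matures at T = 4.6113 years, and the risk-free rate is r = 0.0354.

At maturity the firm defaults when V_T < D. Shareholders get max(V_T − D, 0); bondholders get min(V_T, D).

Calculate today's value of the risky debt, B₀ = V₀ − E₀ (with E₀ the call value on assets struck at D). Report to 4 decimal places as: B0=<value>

B0=232.5929

Equity is a call on the firm's assets struck at D = 274.4471:
d₁ = [ln(V₀/D) + (r + σ²/2)T] / (σ√T)
   = [ln(468.7183/274.4471) + (0.0354 + 0.5·0.1483²)·4.6113] / (0.1483·√4.6113)
   = [0.535243 + 0.213948] / 0.318458 = 2.352556
d₂ = d₁ − σ√T = 2.352556 − 0.318458 = 2.034097
N(d₁) = 0.990678,  N(d₂) = 0.979029,  e^(−rT) = 0.849387
E₀ = V₀·N(d₁) − D·e^(−rT)·N(d₂)
   = 468.7183·0.990678 − 274.4471·0.849387·0.979029 = 236.125384
B₀ = V₀ − E₀ = 468.7183 − 236.125384 = 232.592916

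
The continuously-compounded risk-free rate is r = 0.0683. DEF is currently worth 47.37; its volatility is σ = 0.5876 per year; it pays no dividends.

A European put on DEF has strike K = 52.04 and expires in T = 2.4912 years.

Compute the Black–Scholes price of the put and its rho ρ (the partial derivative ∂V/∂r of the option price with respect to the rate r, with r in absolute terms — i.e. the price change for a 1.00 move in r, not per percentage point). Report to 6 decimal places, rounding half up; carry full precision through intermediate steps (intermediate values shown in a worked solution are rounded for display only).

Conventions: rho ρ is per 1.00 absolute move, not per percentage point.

σ√T = 0.5876·√2.4912 = 0.927441
d₁ = (ln(S/K) + (r+σ²/2)T) / (σ√T) = (ln(47.37/52.04) + (0.0683+0.5876²/2)·2.4912) / 0.927441 = (-0.094024 + 0.600222) / 0.927441 = 0.545801
d₂ = d₁ − σ√T = 0.545801 − 0.927441 = -0.381639
e^{−rT} = 0.843539
N(−d₁) = 0.292601,  N(−d₂) = 0.648635
Put price V = K·e^{−rT}·N(−d₂) − S·N(−d₁) = 28.473655 − 13.860519 = 14.613136
ρ = −K·T·e^{−rT}·N(−d₂) = -70.933569

price = 14.613136
ρ = -70.933569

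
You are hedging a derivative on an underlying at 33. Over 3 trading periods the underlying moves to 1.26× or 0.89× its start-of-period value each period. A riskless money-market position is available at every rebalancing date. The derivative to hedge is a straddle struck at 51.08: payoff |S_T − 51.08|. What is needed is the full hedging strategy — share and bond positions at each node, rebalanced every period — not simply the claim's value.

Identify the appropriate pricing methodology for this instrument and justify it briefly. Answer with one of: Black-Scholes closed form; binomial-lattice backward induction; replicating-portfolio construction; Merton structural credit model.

framework: replicating-portfolio construction

Key observation: since the answer must list Δ and B at each node of the 1.26/0.89 lattice on 33, the replicating-portfolio method — solving the two-state system at every node — is the one that applies.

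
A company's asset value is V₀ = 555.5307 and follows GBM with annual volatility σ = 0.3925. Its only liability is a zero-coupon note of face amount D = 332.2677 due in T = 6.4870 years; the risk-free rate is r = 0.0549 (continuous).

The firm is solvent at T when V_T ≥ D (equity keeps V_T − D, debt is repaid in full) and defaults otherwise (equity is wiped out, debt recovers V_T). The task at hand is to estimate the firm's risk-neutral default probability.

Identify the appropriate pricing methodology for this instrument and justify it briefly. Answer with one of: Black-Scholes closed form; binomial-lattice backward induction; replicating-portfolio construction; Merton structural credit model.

framework: Merton structural credit model

Key observation: the asked-for credit quantity lives on the firm's capital structure — asset value, asset volatility, debt face 332.2677 — which is the structural model's domain.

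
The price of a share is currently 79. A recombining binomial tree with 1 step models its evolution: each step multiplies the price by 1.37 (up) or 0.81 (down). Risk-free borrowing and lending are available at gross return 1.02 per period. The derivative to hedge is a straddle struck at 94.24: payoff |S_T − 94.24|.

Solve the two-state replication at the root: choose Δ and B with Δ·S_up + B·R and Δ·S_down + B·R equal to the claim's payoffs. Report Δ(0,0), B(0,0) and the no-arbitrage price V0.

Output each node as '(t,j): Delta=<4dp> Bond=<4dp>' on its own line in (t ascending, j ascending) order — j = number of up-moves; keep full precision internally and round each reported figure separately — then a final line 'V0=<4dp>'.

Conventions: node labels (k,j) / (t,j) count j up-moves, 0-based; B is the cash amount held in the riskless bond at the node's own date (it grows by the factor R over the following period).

The replicating-portfolio and risk-neutral prices coincide; use p* = (1.02−0.81)/(1.37−0.81) = 0.3750 for the latter.
Terminal payoffs: V(1,0)=30.2500, V(1,1)=13.9900
  t=0,j=0: stock 79.0000 → up 108.2300 (V=13.9900), down 63.9900 (V=30.2500). Price 23.6789; hedge Δ=-0.3675, bond B=52.7146.
Verification: the root portfolio costs Δ(0,0)·S0 + B(0,0) = 23.6789, matching V0.

(0,0): Delta=-0.3675 Bond=52.7146
V0=23.6789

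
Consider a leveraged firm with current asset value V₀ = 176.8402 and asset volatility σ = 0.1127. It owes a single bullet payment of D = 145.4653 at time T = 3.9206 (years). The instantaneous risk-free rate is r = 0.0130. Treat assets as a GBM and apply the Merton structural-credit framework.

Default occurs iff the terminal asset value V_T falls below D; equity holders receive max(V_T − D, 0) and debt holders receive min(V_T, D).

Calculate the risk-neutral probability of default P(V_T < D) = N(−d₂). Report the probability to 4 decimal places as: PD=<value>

PD=0.1606

Apply the equity-as-call identities (strike 145.4653, horizon 3.9206 years):
d₁ = [ln(V₀/D) + (r + σ²/2)T] / (σ√T)
   = [ln(176.8402/145.4653) + (0.0130 + 0.5·0.1127²)·3.9206] / (0.1127·√3.9206)
   = [0.195309 + 0.075866] / 0.223152 = 1.215205
d₂ = d₁ − σ√T = 1.215205 − 0.223152 = 0.992053
risk-neutral PD = N(−d₂) = N(-0.992053) = 0.160586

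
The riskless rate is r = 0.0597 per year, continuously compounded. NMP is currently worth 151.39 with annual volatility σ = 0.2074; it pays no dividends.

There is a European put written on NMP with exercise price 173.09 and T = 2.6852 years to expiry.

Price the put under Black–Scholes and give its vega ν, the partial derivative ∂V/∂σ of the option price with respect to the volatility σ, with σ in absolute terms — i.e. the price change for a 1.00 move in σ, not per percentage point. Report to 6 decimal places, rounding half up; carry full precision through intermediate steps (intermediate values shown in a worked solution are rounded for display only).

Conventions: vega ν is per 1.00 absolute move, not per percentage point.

price = 18.253174
ν = 95.983555

σ√T = 0.2074·√2.6852 = 0.339858
d₁ = (ln(S/K) + (r+σ²/2)T) / (σ√T) = (ln(151.39/173.09) + (0.0597+0.2074²/2)·2.6852) / 0.339858 = (-0.133952 + 0.218058) / 0.339858 = 0.247473
d₂ = d₁ − σ√T = 0.247473 − 0.339858 = -0.092384
e^{−rT} = 0.851883
N(−d₁) = 0.402271,  N(−d₂) = 0.536804
Put price V = K·e^{−rT}·N(−d₂) − S·N(−d₁) = 79.152984 − 60.899811 = 18.253174
φ(d₁) = (1/√(2π))·e^{−d₁²/2} = 0.386911
ν = S·φ(d₁)·√T = 95.983555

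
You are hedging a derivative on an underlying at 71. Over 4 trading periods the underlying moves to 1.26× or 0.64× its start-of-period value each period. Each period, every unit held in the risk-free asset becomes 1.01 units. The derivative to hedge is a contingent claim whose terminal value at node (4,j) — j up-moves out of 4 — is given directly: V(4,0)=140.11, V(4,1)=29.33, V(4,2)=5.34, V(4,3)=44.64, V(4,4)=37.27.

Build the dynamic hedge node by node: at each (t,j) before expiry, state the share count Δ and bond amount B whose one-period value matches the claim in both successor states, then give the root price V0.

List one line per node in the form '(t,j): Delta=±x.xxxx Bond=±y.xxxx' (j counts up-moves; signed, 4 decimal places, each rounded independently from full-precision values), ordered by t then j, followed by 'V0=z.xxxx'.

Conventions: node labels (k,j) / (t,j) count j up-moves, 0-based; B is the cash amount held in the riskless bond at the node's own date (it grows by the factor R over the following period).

Under the risk-neutral measure, an up-move has probability p* = (R−d)/(u−d) = 0.5968 and values discount at R = 1.01.
Terminal payoffs: V(4,0)=140.1100, V(4,1)=29.3300, V(4,2)=5.3400, V(4,3)=44.6400, V(4,4)=37.2700
Node (3,0) S=18.6122: V=(p*·29.3300+(1−p*)·140.1100)/1.01=73.2667; Δ=(29.3300−140.1100)/(23.4514−11.9118)=-9.6000; B=V−Δ·S=251.9441
Node (3,1) S=36.6428: V=(p*·5.3400+(1−p*)·29.3300)/1.01=14.8647; Δ=(5.3400−29.3300)/(46.1699−23.4514)=-1.0560; B=V−Δ·S=53.5583
Node (3,2) S=72.1405: V=(p*·44.6400+(1−p*)·5.3400)/1.01=28.5081; Δ=(44.6400−5.3400)/(90.8971−46.1699)=0.8787; B=V−Δ·S=-34.8790
Node (3,3) S=142.0267: V=(p*·37.2700+(1−p*)·44.6400)/1.01=39.8433; Δ=(37.2700−44.6400)/(178.9536−90.8971)=-0.0837; B=V−Δ·S=51.7304
Node (2,0) S=29.0816: V=(p*·14.8647+(1−p*)·73.2667)/1.01=38.0336; Δ=(14.8647−73.2667)/(36.6428−18.6122)=-3.2390; B=V−Δ·S=132.2303
Node (2,1) S=57.2544: V=(p*·28.5081+(1−p*)·14.8647)/1.01=22.7790; Δ=(28.5081−14.8647)/(72.1405−36.6428)=0.3843; B=V−Δ·S=0.7735
Node (2,2) S=112.7196: V=(p*·39.8433+(1−p*)·28.5081)/1.01=34.9235; Δ=(39.8433−28.5081)/(142.0267−72.1405)=0.1622; B=V−Δ·S=16.6409
Node (1,0) S=45.4400: V=(p*·22.7790+(1−p*)·38.0336)/1.01=28.6436; Δ=(22.7790−38.0336)/(57.2544−29.0816)=-0.5415; B=V−Δ·S=53.2478
Node (1,1) S=89.4600: V=(p*·34.9235+(1−p*)·22.7790)/1.01=29.7292; Δ=(34.9235−22.7790)/(112.7196−57.2544)=0.2190; B=V−Δ·S=10.1413
Node (0,0) S=71.0000: V=(p*·29.7292+(1−p*)·28.6436)/1.01=29.0014; Δ=(29.7292−28.6436)/(89.4600−45.4400)=0.0247; B=V−Δ·S=27.2505
Sanity check at the root: Δ(0,0)·S0 + B(0,0) reproduces V0 = 29.0014.

(0,0): Delta=0.0247 Bond=27.2505
(1,0): Delta=-0.5415 Bond=53.2478
(1,1): Delta=0.2190 Bond=10.1413
(2,0): Delta=-3.2390 Bond=132.2303
(2,1): Delta=0.3843 Bond=0.7735
(2,2): Delta=0.1622 Bond=16.6409
(3,0): Delta=-9.6000 Bond=251.9441
(3,1): Delta=-1.0560 Bond=53.5583
(3,2): Delta=0.8787 Bond=-34.8790
(3,3): Delta=-0.0837 Bond=51.7304
V0=29.0014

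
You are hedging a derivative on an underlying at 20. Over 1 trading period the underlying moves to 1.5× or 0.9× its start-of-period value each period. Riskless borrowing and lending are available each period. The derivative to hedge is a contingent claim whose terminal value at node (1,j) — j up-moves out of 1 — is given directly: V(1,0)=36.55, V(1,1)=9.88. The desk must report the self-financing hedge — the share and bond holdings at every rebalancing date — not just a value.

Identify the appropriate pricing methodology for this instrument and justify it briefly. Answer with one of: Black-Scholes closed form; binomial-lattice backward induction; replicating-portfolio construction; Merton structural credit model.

framework: replicating-portfolio construction

Key observation: a price alone would not answer the question — the per-node share/bond construction on the spot-20, 1.5/0.9 tree is required, and only the replicating-portfolio method yields it.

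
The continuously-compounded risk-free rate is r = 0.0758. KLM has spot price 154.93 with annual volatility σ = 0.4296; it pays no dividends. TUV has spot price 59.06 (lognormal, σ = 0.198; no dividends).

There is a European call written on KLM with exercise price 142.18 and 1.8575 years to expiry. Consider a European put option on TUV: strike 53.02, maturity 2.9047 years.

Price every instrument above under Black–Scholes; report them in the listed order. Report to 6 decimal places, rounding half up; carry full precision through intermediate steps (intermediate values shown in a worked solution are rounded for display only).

price(KLM call K=142.18) = 50.065766
price(TUV put K=53.02) = 1.472356

[KLM call K=142.18]
σ√T = 0.4296·√1.8575 = 0.585502
d₁ = (ln(S/K) + (r+σ²/2)T) / (σ√T) = (ln(154.93/142.18) + (0.0758+0.4296²/2)·1.8575) / 0.585502 = (0.085880 + 0.312205) / 0.585502 = 0.679903
d₂ = d₁ − σ√T = 0.679903 − 0.585502 = 0.094400
e^{−rT} = 0.868664
N(d₁) = 0.751717,  N(d₂) = 0.537604
price = S·N(d₁) − K·e^{−rT}·N(d₂) = 116.463502 − 66.397736 = 50.065766
[TUV put K=53.02]
σ√T = 0.198·√2.9047 = 0.337455
d₁ = (ln(S/K) + (r+σ²/2)T) / (σ√T) = (ln(59.06/53.02) + (0.0758+0.198²/2)·2.9047) / 0.337455 = (0.107885 + 0.277114) / 0.337455 = 1.140890
d₂ = d₁ − σ√T = 1.140890 − 0.337455 = 0.803435
e^{−rT} = 0.802377
N(−d₁) = 0.126958,  N(−d₂) = 0.210862
price = K·e^{−rT}·N(−d₂) − S·N(−d₁) = 8.970492 − 7.498136 = 1.472356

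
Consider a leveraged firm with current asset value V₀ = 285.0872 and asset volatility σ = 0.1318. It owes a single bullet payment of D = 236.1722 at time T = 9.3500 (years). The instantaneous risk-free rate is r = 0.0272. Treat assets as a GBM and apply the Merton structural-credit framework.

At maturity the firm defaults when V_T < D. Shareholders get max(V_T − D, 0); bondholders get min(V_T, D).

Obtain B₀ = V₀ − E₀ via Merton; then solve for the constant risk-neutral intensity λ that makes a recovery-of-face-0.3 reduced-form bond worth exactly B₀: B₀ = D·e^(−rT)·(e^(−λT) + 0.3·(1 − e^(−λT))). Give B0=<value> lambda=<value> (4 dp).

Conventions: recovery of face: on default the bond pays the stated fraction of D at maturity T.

B0=176.8792 lambda=0.0054

Apply the equity-as-call identities (strike 236.1722, horizon 9.3500 years):
d₁ = [ln(V₀/D) + (r + σ²/2)T] / (σ√T)
   = [ln(285.0872/236.1722) + (0.0272 + 0.5·0.1318²)·9.3500] / (0.1318·√9.3500)
   = [0.188234 + 0.335531] / 0.403015 = 1.299615
d₂ = d₁ − σ√T = 1.299615 − 0.403015 = 0.896600
N(d₁) = 0.903134,  N(d₂) = 0.815034,  e^(−rT) = 0.775444
E₀ = V₀·N(d₁) − D·e^(−rT)·N(d₂)
   = 285.0872·0.903134 − 236.1722·0.775444·0.815034 = 108.207963
B₀ = V₀ − E₀ = 285.0872 − 108.207963 = 176.879237
e^(−λT) = (B₀·e^(rT)/D − 0.3)/(1 − 0.3) = (176.8792·1.289584/236.1722 − 0.3)/0.7 = 0.95117641
λ = −ln(0.95117641)/9.3500 = 0.005354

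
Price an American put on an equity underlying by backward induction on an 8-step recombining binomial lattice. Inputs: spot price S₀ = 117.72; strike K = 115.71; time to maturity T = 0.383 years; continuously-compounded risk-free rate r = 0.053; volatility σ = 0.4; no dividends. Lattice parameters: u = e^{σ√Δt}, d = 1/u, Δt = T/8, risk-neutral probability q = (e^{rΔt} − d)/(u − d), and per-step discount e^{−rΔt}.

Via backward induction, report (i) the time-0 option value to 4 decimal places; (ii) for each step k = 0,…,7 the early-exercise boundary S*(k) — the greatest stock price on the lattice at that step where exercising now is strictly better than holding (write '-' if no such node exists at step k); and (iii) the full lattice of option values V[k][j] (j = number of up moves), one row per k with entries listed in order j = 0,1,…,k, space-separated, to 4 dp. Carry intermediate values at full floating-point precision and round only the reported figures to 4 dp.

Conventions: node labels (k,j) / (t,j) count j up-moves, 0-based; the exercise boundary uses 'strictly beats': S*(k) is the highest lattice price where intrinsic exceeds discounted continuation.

price = 9.4091
boundary = - - - - 82.9488 90.5357 82.9488 90.5357
tree:
9.4091
13.5529 5.1899
18.9097 8.1056 2.2137
25.4238 12.2981 3.8295 0.5608
32.7612 17.9980 6.4910 1.1082 0.0000
39.7124 25.1743 10.6999 2.1897 0.0000 0.0000
46.0811 32.7612 16.9414 4.3268 0.0000 0.0000 0.0000
51.9160 39.7124 25.1743 8.5495 0.0000 0.0000 0.0000 0.0000
57.2620 46.0811 32.7612 16.8934 0.0000 0.0000 0.0000 0.0000 0.0000

Δt=0.04788  u=1.09147  d=0.91620  q=0.49263  discount=0.99747
step 8 (expiry): payoffs max(K−S,0) = 57.2620 46.0811 32.7612 16.8934 0.0000 0.0000 0.0000 0.0000 0.0000
step 7: (k=7,j=0): S=63.7940, K−S=51.9160, hold=51.6228 ⇒ V=51.9160 exercise | (k=7,j=1): S=75.9976, K−S=39.7124, hold=39.4192 ⇒ V=39.7124 exercise | (k=7,j=2): S=90.5357, K−S=25.1743, hold=24.8810 ⇒ V=25.1743 exercise | (k=7,j=3): S=107.8550, K−S=7.8550, hold=8.5495 ⇒ V=8.5495 continue | (k=7,j=4): S=128.4873, K−S=0.0000, hold=0.0000 ⇒ V=0.0000 continue | (k=7,j=5): S=153.0666, K−S=0.0000, hold=0.0000 ⇒ V=0.0000 continue | (k=7,j=6): S=182.3478, K−S=0.0000, hold=0.0000 ⇒ V=0.0000 continue | (k=7,j=7): S=217.2305, K−S=0.0000, hold=0.0000 ⇒ V=0.0000 continue  boundary S*=90.5357
step 6: (k=6,j=0): S=69.6289, K−S=46.0811, hold=45.7878 ⇒ V=46.0811 exercise | (k=6,j=1): S=82.9488, K−S=32.7612, hold=32.4680 ⇒ V=32.7612 exercise | (k=6,j=2): S=98.8166, K−S=16.8934, hold=16.9414 ⇒ V=16.9414 continue | (k=6,j=3): S=117.7200, K−S=0.0000, hold=4.3268 ⇒ V=4.3268 continue | (k=6,j=4): S=140.2395, K−S=0.0000, hold=0.0000 ⇒ V=0.0000 continue | (k=6,j=5): S=167.0669, K−S=0.0000, hold=0.0000 ⇒ V=0.0000 continue | (k=6,j=6): S=199.0264, K−S=0.0000, hold=0.0000 ⇒ V=0.0000 continue  boundary S*=82.9488
step 5: (k=5,j=0): S=75.9976, K−S=39.7124, hold=39.4192 ⇒ V=39.7124 exercise | (k=5,j=1): S=90.5357, K−S=25.1743, hold=24.9046 ⇒ V=25.1743 exercise | (k=5,j=2): S=107.8550, K−S=7.8550, hold=10.6999 ⇒ V=10.6999 continue | (k=5,j=3): S=128.4873, K−S=0.0000, hold=2.1897 ⇒ V=2.1897 continue | (k=5,j=4): S=153.0666, K−S=0.0000, hold=0.0000 ⇒ V=0.0000 continue | (k=5,j=5): S=182.3478, K−S=0.0000, hold=0.0000 ⇒ V=0.0000 continue  boundary S*=90.5357
step 4: (k=4,j=0): S=82.9488, K−S=32.7612, hold=32.4680 ⇒ V=32.7612 exercise | (k=4,j=1): S=98.8166, K−S=16.8934, hold=17.9980 ⇒ V=17.9980 continue | (k=4,j=2): S=117.7200, K−S=0.0000, hold=6.4910 ⇒ V=6.4910 continue | (k=4,j=3): S=140.2395, K−S=0.0000, hold=1.1082 ⇒ V=1.1082 continue | (k=4,j=4): S=167.0669, K−S=0.0000, hold=0.0000 ⇒ V=0.0000 continue  boundary S*=82.9488
step 3: (k=3,j=0): S=90.5357, K−S=25.1743, hold=25.4238 ⇒ V=25.4238 continue | (k=3,j=1): S=107.8550, K−S=7.8550, hold=12.2981 ⇒ V=12.2981 continue | (k=3,j=2): S=128.4873, K−S=0.0000, hold=3.8295 ⇒ V=3.8295 continue | (k=3,j=3): S=153.0666, K−S=0.0000, hold=0.5608 ⇒ V=0.5608 continue  boundary S*=-
step 2: (k=2,j=0): S=98.8166, K−S=16.8934, hold=18.9097 ⇒ V=18.9097 continue | (k=2,j=1): S=117.7200, K−S=0.0000, hold=8.1056 ⇒ V=8.1056 continue | (k=2,j=2): S=140.2395, K−S=0.0000, hold=2.2137 ⇒ V=2.2137 continue  boundary S*=-
step 1: (k=1,j=0): S=107.8550, K−S=7.8550, hold=13.5529 ⇒ V=13.5529 continue | (k=1,j=1): S=128.4873, K−S=0.0000, hold=5.1899 ⇒ V=5.1899 continue  boundary S*=-
step 0: (k=0,j=0): S=117.7200, K−S=0.0000, hold=9.4091 ⇒ V=9.4091 continue  boundary S*=-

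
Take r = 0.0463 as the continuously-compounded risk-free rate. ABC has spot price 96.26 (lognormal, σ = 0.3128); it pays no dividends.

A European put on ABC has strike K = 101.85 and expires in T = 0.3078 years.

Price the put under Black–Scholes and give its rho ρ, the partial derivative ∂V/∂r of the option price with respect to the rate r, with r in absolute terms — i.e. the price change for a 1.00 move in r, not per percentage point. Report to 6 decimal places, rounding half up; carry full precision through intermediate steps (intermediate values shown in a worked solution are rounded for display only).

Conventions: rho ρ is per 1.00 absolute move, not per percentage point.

σ√T = 0.3128·√0.3078 = 0.173541
d₁ = (ln(S/K) + (r+σ²/2)T) / (σ√T) = (ln(96.26/101.85) + (0.0463+0.3128²/2)·0.3078) / 0.173541 = (-0.056448 + 0.029309) / 0.173541 = -0.156384
d₂ = d₁ − σ√T = -0.156384 − 0.173541 = -0.329925
e^{−rT} = 0.985850
N(−d₁) = 0.562135,  N(−d₂) = 0.629272
Put price V = K·e^{−rT}·N(−d₂) − S·N(−d₁) = 63.184409 − 54.111099 = 9.073310
ρ = −K·T·e^{−rT}·N(−d₂) = -19.448161

price = 9.073310
ρ = -19.448161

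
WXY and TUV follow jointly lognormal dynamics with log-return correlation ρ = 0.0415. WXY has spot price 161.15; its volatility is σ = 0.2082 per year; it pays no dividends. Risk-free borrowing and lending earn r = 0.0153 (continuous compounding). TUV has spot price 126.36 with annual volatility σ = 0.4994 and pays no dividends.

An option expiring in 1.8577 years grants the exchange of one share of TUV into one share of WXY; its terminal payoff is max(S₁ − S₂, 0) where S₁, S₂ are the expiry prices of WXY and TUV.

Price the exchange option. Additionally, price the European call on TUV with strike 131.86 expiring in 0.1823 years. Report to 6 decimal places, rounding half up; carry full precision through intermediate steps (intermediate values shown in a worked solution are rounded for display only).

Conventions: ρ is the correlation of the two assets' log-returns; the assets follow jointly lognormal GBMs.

exchange price = 60.313457
price(TUV call K=131.86) = 8.569585

σ_eff = √(σ₁² + σ₂² − 2ρσ₁σ₂) = √(0.2082² + 0.4994² − 2·0.0415·0.2082·0.4994) = 0.533027
d₁ = (ln(S₁/S₂) + (q₂ − q₁ + σ_eff²/2)T) / (σ_eff√T) = (ln(161.15/126.36) + (0.0 − 0.0 + 0.142059)·1.8577) / 0.726502 = 0.698007
d₂ = d₁ − σ_eff√T = 0.698007 − 0.726502 = -0.028496
N(d₁) = 0.757413,  N(d₂) = 0.488633
V = S₁·e^{−q₁T}·N(d₁) − S₂·e^{−q₂T}·N(d₂) = 122.057182 − 61.743725 = 60.313457
[vanilla: TUV call K=131.86]
σ√T = 0.4994·√0.1823 = 0.213227
d₁ = (ln(S/K) + (r+σ²/2)T) / (σ√T) = (ln(126.36/131.86) + (0.0153+0.4994²/2)·0.1823) / 0.213227 = (-0.042606 + 0.025522) / 0.213227 = -0.080120
d₂ = d₁ − σ√T = -0.080120 − 0.213227 = -0.293347
e^{−rT} = 0.997215
N(d₁) = 0.468071,  N(d₂) = 0.384629
price = S·N(d₁) − K·e^{−rT}·N(d₂) = 59.145437 − 50.575853 = 8.569585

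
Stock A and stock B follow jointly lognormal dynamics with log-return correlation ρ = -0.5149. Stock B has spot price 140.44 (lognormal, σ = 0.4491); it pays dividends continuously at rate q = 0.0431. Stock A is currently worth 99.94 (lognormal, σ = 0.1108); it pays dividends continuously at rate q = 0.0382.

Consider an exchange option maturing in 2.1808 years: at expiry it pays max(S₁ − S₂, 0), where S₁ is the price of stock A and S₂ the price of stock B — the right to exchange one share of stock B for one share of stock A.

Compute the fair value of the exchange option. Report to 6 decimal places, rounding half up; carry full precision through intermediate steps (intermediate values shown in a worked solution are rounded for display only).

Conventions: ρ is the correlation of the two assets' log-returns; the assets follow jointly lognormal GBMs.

exchange price = 17.446243

σ_eff = √(σ₁² + σ₂² − 2ρσ₁σ₂) = √(0.1108² + 0.4491² − 2·-0.5149·0.1108·0.4491) = 0.514986
d₁ = (ln(S₁/S₂) + (q₂ − q₁ + σ_eff²/2)T) / (σ_eff√T) = (ln(99.94/140.44) + (0.0431 − 0.0382 + 0.132605)·2.1808) / 0.760507 = -0.053042
d₂ = d₁ − σ_eff√T = -0.053042 − 0.760507 = -0.813549
N(d₁) = 0.478849,  N(d₂) = 0.207952
V = S₁·e^{−q₁T}·N(d₁) − S₂·e^{−q₂T}·N(d₂) = 44.031001 − 26.584759 = 17.446243
Key observation: no risk-free rate is needed — with the second asset as numeraire the exchange option is a call on the ratio S₁/S₂, and r cancels out of the value.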